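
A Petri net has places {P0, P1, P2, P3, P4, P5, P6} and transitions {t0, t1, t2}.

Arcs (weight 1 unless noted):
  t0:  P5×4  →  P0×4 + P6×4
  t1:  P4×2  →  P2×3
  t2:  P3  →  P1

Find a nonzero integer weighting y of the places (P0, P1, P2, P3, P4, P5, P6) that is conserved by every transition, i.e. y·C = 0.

Incidence matrix C (rows=places, cols=transitions):
       t0   t1   t2
   P0   4    0    0
   P1   0    0    1
   P2   0    3    0
   P3   0    0   -1
   P4   0   -2    0
   P5  -4    0    0
   P6   4    0    0

Candidate y = [0, 1, 0, 1, 0, 0, 0]; check y·C column-wise:
  col t0: 0·4 + 1·0 + 1·0 + 0·-4 + 0·4 = 0
  col t1: 1·0 + 0·3 + 1·0 + 0·-2 = 0
  col t2: 1·1 + 1·-1 = 0

y = (P0:0, P1:1, P2:0, P3:1, P4:0, P5:0, P6:0)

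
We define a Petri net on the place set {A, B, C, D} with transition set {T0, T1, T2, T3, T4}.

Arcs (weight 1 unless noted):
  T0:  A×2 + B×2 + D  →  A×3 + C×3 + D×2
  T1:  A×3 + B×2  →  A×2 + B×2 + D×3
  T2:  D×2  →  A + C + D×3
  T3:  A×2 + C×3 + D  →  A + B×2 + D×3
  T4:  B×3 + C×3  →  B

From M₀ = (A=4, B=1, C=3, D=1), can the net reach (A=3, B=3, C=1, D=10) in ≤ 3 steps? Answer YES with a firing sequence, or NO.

depth 0: 1 marking
depth 1: 2 markings reached so far
depth 2: 5 markings reached so far
depth 3: 10 markings reached so far
target is not among the 10 markings reachable within 3 steps

NO — not reachable within 3 firings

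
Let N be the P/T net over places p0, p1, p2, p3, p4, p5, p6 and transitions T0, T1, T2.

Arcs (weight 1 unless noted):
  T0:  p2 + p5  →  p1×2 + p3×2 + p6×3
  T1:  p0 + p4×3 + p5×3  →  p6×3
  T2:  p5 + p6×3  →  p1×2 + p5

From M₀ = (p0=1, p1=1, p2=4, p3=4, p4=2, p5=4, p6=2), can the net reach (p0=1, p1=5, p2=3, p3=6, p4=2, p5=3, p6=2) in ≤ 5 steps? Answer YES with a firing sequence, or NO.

YES — reachable via ⟨T0, T2⟩ (2 firings)

step 1: fire T0:  (p0=1, p1=1, p2=4, p3=4, p4=2, p5=4, p6=2) → (p0=1, p1=3, p2=3, p3=6, p4=2, p5=3, p6=5)
step 2: fire T2:  (p0=1, p1=3, p2=3, p3=6, p4=2, p5=3, p6=5) → (p0=1, p1=5, p2=3, p3=6, p4=2, p5=3, p6=2)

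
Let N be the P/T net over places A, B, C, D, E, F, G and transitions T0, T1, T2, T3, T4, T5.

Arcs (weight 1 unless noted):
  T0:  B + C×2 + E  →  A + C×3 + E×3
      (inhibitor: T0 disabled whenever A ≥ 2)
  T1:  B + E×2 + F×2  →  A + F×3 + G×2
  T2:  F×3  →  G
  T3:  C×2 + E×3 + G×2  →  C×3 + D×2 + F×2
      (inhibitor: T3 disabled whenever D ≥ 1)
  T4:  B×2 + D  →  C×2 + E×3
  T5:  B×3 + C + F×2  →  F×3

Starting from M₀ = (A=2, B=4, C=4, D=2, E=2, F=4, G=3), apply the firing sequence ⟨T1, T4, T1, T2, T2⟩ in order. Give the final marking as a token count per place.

step 1: fire T1:  (A=2, B=4, C=4, D=2, E=2, F=4, G=3) → (A=3, B=3, C=4, D=2, E=0, F=5, G=5)
step 2: fire T4:  (A=3, B=3, C=4, D=2, E=0, F=5, G=5) → (A=3, B=1, C=6, D=1, E=3, F=5, G=5)
step 3: fire T1:  (A=3, B=1, C=6, D=1, E=3, F=5, G=5) → (A=4, B=0, C=6, D=1, E=1, F=6, G=7)
step 4: fire T2:  (A=4, B=0, C=6, D=1, E=1, F=6, G=7) → (A=4, B=0, C=6, D=1, E=1, F=3, G=8)
step 5: fire T2:  (A=4, B=0, C=6, D=1, E=1, F=3, G=8) → (A=4, B=0, C=6, D=1, E=1, F=0, G=9)

(A=4, B=0, C=6, D=1, E=1, F=0, G=9)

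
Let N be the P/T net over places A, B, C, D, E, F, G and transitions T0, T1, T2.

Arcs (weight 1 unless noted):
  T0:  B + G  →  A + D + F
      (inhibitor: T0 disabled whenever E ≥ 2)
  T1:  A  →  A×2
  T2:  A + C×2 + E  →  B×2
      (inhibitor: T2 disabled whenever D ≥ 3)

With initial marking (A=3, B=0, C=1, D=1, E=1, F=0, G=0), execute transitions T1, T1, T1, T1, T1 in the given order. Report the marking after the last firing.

step 1: fire T1:  (A=3, B=0, C=1, D=1, E=1, F=0, G=0) → (A=4, B=0, C=1, D=1, E=1, F=0, G=0)
step 2: fire T1:  (A=4, B=0, C=1, D=1, E=1, F=0, G=0) → (A=5, B=0, C=1, D=1, E=1, F=0, G=0)
step 3: fire T1:  (A=5, B=0, C=1, D=1, E=1, F=0, G=0) → (A=6, B=0, C=1, D=1, E=1, F=0, G=0)
step 4: fire T1:  (A=6, B=0, C=1, D=1, E=1, F=0, G=0) → (A=7, B=0, C=1, D=1, E=1, F=0, G=0)
step 5: fire T1:  (A=7, B=0, C=1, D=1, E=1, F=0, G=0) → (A=8, B=0, C=1, D=1, E=1, F=0, G=0)

(A=8, B=0, C=1, D=1, E=1, F=0, G=0)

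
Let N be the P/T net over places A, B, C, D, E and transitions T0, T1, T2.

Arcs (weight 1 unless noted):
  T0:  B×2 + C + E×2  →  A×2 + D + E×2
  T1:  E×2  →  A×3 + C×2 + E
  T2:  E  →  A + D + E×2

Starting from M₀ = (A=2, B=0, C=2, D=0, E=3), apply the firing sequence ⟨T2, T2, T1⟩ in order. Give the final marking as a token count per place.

step 1: fire T2:  (A=2, B=0, C=2, D=0, E=3) → (A=3, B=0, C=2, D=1, E=4)
step 2: fire T2:  (A=3, B=0, C=2, D=1, E=4) → (A=4, B=0, C=2, D=2, E=5)
step 3: fire T1:  (A=4, B=0, C=2, D=2, E=5) → (A=7, B=0, C=4, D=2, E=4)

(A=7, B=0, C=4, D=2, E=4)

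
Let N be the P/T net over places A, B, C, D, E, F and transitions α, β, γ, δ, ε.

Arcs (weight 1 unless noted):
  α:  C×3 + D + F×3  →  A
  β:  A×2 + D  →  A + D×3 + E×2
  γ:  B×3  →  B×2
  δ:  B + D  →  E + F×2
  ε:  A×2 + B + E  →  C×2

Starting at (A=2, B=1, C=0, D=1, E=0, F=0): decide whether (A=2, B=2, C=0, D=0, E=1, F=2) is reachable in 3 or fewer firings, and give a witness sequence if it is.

NO — not reachable within 3 firings

depth 0: 1 marking
depth 1: 3 markings reached so far
depth 2: 4 markings reached so far
depth 3: 4 markings reached so far
(frontier empty at depth 3; search complete)
target is not among the 4 markings reachable within 3 steps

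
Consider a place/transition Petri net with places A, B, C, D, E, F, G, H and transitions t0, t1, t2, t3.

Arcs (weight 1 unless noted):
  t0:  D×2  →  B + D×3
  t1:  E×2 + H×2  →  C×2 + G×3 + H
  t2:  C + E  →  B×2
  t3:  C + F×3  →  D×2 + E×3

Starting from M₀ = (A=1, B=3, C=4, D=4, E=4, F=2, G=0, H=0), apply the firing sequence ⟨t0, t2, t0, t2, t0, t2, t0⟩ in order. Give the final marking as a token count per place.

(A=1, B=13, C=1, D=8, E=1, F=2, G=0, H=0)

step 1: fire t0:  (A=1, B=3, C=4, D=4, E=4, F=2, G=0, H=0) → (A=1, B=4, C=4, D=5, E=4, F=2, G=0, H=0)
step 2: fire t2:  (A=1, B=4, C=4, D=5, E=4, F=2, G=0, H=0) → (A=1, B=6, C=3, D=5, E=3, F=2, G=0, H=0)
step 3: fire t0:  (A=1, B=6, C=3, D=5, E=3, F=2, G=0, H=0) → (A=1, B=7, C=3, D=6, E=3, F=2, G=0, H=0)
step 4: fire t2:  (A=1, B=7, C=3, D=6, E=3, F=2, G=0, H=0) → (A=1, B=9, C=2, D=6, E=2, F=2, G=0, H=0)
step 5: fire t0:  (A=1, B=9, C=2, D=6, E=2, F=2, G=0, H=0) → (A=1, B=10, C=2, D=7, E=2, F=2, G=0, H=0)
step 6: fire t2:  (A=1, B=10, C=2, D=7, E=2, F=2, G=0, H=0) → (A=1, B=12, C=1, D=7, E=1, F=2, G=0, H=0)
step 7: fire t0:  (A=1, B=12, C=1, D=7, E=1, F=2, G=0, H=0) → (A=1, B=13, C=1, D=8, E=1, F=2, G=0, H=0)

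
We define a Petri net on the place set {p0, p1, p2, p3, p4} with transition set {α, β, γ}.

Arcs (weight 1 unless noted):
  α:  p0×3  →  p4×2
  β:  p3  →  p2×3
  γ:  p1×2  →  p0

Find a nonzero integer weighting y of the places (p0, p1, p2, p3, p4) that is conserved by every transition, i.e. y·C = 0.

y = (p0:0, p1:0, p2:1, p3:3, p4:0)

Incidence matrix C (rows=places, cols=transitions):
        α    β    γ
   p0  -3    0    1
   p1   0    0   -2
   p2   0    3    0
   p3   0   -1    0
   p4   2    0    0

Candidate y = [0, 0, 1, 3, 0]; check y·C column-wise:
  col α: 0·-3 + 1·0 + 3·0 + 0·2 = 0
  col β: 1·3 + 3·-1 = 0
  col γ: 0·1 + 0·-2 + 1·0 + 3·0 = 0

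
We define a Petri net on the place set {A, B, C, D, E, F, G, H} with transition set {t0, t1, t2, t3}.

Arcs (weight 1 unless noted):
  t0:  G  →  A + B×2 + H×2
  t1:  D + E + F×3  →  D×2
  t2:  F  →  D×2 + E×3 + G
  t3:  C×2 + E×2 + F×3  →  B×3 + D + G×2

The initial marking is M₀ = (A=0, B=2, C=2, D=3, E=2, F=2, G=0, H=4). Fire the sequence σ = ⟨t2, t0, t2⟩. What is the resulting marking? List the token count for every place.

(A=1, B=4, C=2, D=7, E=8, F=0, G=1, H=6)

step 1: fire t2:  (A=0, B=2, C=2, D=3, E=2, F=2, G=0, H=4) → (A=0, B=2, C=2, D=5, E=5, F=1, G=1, H=4)
step 2: fire t0:  (A=0, B=2, C=2, D=5, E=5, F=1, G=1, H=4) → (A=1, B=4, C=2, D=5, E=5, F=1, G=0, H=6)
step 3: fire t2:  (A=1, B=4, C=2, D=5, E=5, F=1, G=0, H=6) → (A=1, B=4, C=2, D=7, E=8, F=0, G=1, H=6)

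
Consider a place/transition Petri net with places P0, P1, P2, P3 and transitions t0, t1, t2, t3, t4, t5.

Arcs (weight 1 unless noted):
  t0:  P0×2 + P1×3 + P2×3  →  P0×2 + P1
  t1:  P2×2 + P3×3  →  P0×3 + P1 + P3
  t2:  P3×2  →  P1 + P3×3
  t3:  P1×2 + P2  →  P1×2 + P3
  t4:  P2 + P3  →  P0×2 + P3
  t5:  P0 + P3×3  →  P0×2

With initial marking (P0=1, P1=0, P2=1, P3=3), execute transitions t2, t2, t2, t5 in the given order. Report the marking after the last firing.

(P0=2, P1=3, P2=1, P3=3)

step 1: fire t2:  (P0=1, P1=0, P2=1, P3=3) → (P0=1, P1=1, P2=1, P3=4)
step 2: fire t2:  (P0=1, P1=1, P2=1, P3=4) → (P0=1, P1=2, P2=1, P3=5)
step 3: fire t2:  (P0=1, P1=2, P2=1, P3=5) → (P0=1, P1=3, P2=1, P3=6)
step 4: fire t5:  (P0=1, P1=3, P2=1, P3=6) → (P0=2, P1=3, P2=1, P3=3)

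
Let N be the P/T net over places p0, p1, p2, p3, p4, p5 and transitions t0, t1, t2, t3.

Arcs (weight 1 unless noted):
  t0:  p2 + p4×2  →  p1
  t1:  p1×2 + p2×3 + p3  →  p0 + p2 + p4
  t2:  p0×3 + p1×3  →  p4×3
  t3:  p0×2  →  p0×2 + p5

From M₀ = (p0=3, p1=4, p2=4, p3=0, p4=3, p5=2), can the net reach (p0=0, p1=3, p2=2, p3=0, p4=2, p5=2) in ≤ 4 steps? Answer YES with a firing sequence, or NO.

step 1: fire t0:  (p0=3, p1=4, p2=4, p3=0, p4=3, p5=2) → (p0=3, p1=5, p2=3, p3=0, p4=1, p5=2)
step 2: fire t2:  (p0=3, p1=5, p2=3, p3=0, p4=1, p5=2) → (p0=0, p1=2, p2=3, p3=0, p4=4, p5=2)
step 3: fire t0:  (p0=0, p1=2, p2=3, p3=0, p4=4, p5=2) → (p0=0, p1=3, p2=2, p3=0, p4=2, p5=2)

YES — reachable via ⟨t0, t2, t0⟩ (3 firings)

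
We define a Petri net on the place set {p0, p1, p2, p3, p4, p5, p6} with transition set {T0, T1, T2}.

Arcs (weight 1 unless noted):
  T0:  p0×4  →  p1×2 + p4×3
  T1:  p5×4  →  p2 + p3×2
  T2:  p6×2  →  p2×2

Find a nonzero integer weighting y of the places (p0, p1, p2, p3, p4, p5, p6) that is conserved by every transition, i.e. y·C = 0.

Incidence matrix C (rows=places, cols=transitions):
       T0   T1   T2
   p0  -4    0    0
   p1   2    0    0
   p2   0    1    2
   p3   0    2    0
   p4   3    0    0
   p5   0   -4    0
   p6   0    0   -2

Candidate y = [1, 2, 0, 0, 0, 0, 0]; check y·C column-wise:
  col T0: 1·-4 + 2·2 + 0·3 = 0
  col T1: 1·0 + 2·0 + 0·1 + 0·2 + 0·-4 = 0
  col T2: 1·0 + 2·0 + 0·2 + 0·-2 = 0

y = (p0:1, p1:2, p2:0, p3:0, p4:0, p5:0, p6:0)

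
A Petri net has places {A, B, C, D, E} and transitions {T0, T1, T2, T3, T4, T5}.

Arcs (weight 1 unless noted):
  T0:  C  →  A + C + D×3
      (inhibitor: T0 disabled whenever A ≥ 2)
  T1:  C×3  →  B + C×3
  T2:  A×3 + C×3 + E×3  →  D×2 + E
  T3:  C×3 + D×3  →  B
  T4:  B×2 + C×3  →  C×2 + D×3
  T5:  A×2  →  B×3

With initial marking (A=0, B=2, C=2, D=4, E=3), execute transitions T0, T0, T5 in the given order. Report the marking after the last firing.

(A=0, B=5, C=2, D=10, E=3)

step 1: fire T0:  (A=0, B=2, C=2, D=4, E=3) → (A=1, B=2, C=2, D=7, E=3)
step 2: fire T0:  (A=1, B=2, C=2, D=7, E=3) → (A=2, B=2, C=2, D=10, E=3)
step 3: fire T5:  (A=2, B=2, C=2, D=10, E=3) → (A=0, B=5, C=2, D=10, E=3)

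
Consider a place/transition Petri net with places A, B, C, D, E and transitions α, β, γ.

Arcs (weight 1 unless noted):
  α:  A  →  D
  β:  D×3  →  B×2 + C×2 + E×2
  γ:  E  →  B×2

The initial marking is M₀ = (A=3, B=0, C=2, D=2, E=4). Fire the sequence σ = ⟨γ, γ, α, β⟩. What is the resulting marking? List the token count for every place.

step 1: fire γ:  (A=3, B=0, C=2, D=2, E=4) → (A=3, B=2, C=2, D=2, E=3)
step 2: fire γ:  (A=3, B=2, C=2, D=2, E=3) → (A=3, B=4, C=2, D=2, E=2)
step 3: fire α:  (A=3, B=4, C=2, D=2, E=2) → (A=2, B=4, C=2, D=3, E=2)
step 4: fire β:  (A=2, B=4, C=2, D=3, E=2) → (A=2, B=6, C=4, D=0, E=4)

(A=2, B=6, C=4, D=0, E=4)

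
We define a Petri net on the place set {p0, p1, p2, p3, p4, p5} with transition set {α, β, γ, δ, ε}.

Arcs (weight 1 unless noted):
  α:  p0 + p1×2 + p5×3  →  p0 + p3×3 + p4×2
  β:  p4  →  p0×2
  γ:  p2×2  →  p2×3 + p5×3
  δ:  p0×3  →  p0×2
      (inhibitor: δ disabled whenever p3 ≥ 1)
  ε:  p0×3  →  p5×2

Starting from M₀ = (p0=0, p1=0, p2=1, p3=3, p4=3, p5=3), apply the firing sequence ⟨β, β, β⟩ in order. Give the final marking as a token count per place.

step 1: fire β:  (p0=0, p1=0, p2=1, p3=3, p4=3, p5=3) → (p0=2, p1=0, p2=1, p3=3, p4=2, p5=3)
step 2: fire β:  (p0=2, p1=0, p2=1, p3=3, p4=2, p5=3) → (p0=4, p1=0, p2=1, p3=3, p4=1, p5=3)
step 3: fire β:  (p0=4, p1=0, p2=1, p3=3, p4=1, p5=3) → (p0=6, p1=0, p2=1, p3=3, p4=0, p5=3)

(p0=6, p1=0, p2=1, p3=3, p4=0, p5=3)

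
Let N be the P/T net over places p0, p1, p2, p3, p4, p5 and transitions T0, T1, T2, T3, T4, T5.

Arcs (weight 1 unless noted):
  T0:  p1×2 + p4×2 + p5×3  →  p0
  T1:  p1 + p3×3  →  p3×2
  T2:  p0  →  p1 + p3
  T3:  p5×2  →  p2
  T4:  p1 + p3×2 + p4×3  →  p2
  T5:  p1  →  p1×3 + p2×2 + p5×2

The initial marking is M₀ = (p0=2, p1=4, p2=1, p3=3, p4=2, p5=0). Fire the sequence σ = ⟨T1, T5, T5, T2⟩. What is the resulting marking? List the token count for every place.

step 1: fire T1:  (p0=2, p1=4, p2=1, p3=3, p4=2, p5=0) → (p0=2, p1=3, p2=1, p3=2, p4=2, p5=0)
step 2: fire T5:  (p0=2, p1=3, p2=1, p3=2, p4=2, p5=0) → (p0=2, p1=5, p2=3, p3=2, p4=2, p5=2)
step 3: fire T5:  (p0=2, p1=5, p2=3, p3=2, p4=2, p5=2) → (p0=2, p1=7, p2=5, p3=2, p4=2, p5=4)
step 4: fire T2:  (p0=2, p1=7, p2=5, p3=2, p4=2, p5=4) → (p0=1, p1=8, p2=5, p3=3, p4=2, p5=4)

(p0=1, p1=8, p2=5, p3=3, p4=2, p5=4)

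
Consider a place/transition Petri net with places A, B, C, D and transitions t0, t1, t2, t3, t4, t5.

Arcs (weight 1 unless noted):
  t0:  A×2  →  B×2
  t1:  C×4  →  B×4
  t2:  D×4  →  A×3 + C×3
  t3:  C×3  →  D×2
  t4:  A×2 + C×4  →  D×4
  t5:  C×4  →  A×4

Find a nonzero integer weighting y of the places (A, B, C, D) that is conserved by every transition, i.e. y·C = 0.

Incidence matrix C (rows=places, cols=transitions):
       t0   t1   t2   t3   t4   t5
    A  -2    0    3    0   -2    4
    B   2    4    0    0    0    0
    C   0   -4    3   -3   -4   -4
    D   0    0   -4    2    4    0

Candidate y = [2, 2, 2, 3]; check y·C column-wise:
  col t0: 2·-2 + 2·2 + 2·0 + 3·0 = 0
  col t1: 2·0 + 2·4 + 2·-4 + 3·0 = 0
  col t2: 2·3 + 2·0 + 2·3 + 3·-4 = 0
  col t3: 2·0 + 2·0 + 2·-3 + 3·2 = 0
  col t4: 2·-2 + 2·0 + 2·-4 + 3·4 = 0
  col t5: 2·4 + 2·0 + 2·-4 + 3·0 = 0

y = (A:2, B:2, C:2, D:3)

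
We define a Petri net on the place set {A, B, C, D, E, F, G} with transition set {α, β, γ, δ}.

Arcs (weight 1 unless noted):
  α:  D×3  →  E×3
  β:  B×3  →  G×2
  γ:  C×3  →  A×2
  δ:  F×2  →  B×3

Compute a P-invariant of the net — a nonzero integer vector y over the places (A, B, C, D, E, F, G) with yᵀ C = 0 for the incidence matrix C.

Incidence matrix C (rows=places, cols=transitions):
        α    β    γ    δ
    A   0    0    2    0
    B   0   -3    0    3
    C   0    0   -3    0
    D  -3    0    0    0
    E   3    0    0    0
    F   0    0    0   -2
    G   0    2    0    0

Candidate y = [3, 0, 2, 0, 0, 0, 0]; check y·C column-wise:
  col α: 3·0 + 2·0 + 0·-3 + 0·3 = 0
  col β: 3·0 + 0·-3 + 2·0 + 0·2 = 0
  col γ: 3·2 + 2·-3 = 0
  col δ: 3·0 + 0·3 + 2·0 + 0·-2 = 0

y = (A:3, B:0, C:2, D:0, E:0, F:0, G:0)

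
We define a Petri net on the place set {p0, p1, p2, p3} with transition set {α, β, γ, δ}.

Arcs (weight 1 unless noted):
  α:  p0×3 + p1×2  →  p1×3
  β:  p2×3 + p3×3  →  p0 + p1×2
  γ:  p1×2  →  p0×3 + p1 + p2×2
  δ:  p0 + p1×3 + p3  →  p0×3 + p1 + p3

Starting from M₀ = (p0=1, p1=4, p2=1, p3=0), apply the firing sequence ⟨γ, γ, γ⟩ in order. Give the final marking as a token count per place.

step 1: fire γ:  (p0=1, p1=4, p2=1, p3=0) → (p0=4, p1=3, p2=3, p3=0)
step 2: fire γ:  (p0=4, p1=3, p2=3, p3=0) → (p0=7, p1=2, p2=5, p3=0)
step 3: fire γ:  (p0=7, p1=2, p2=5, p3=0) → (p0=10, p1=1, p2=7, p3=0)

(p0=10, p1=1, p2=7, p3=0)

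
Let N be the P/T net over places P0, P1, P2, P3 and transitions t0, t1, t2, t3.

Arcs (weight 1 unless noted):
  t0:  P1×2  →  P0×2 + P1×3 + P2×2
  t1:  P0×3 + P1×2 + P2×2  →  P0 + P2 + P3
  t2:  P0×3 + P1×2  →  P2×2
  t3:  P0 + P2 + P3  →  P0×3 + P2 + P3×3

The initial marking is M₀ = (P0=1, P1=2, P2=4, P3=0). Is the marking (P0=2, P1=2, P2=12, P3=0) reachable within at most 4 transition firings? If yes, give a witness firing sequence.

NO — not reachable within 4 firings

depth 0: 1 marking
depth 1: 2 markings reached so far
depth 2: 5 markings reached so far
depth 3: 9 markings reached so far
depth 4: 16 markings reached so far
target is not among the 16 markings reachable within 4 steps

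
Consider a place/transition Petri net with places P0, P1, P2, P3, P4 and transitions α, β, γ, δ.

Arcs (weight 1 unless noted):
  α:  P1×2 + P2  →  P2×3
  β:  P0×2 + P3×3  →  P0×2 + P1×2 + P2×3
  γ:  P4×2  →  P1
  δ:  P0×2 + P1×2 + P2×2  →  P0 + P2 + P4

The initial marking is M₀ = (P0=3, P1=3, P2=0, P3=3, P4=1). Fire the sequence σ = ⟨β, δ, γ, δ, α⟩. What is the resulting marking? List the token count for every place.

(P0=1, P1=0, P2=3, P3=0, P4=1)

step 1: fire β:  (P0=3, P1=3, P2=0, P3=3, P4=1) → (P0=3, P1=5, P2=3, P3=0, P4=1)
step 2: fire δ:  (P0=3, P1=5, P2=3, P3=0, P4=1) → (P0=2, P1=3, P2=2, P3=0, P4=2)
step 3: fire γ:  (P0=2, P1=3, P2=2, P3=0, P4=2) → (P0=2, P1=4, P2=2, P3=0, P4=0)
step 4: fire δ:  (P0=2, P1=4, P2=2, P3=0, P4=0) → (P0=1, P1=2, P2=1, P3=0, P4=1)
step 5: fire α:  (P0=1, P1=2, P2=1, P3=0, P4=1) → (P0=1, P1=0, P2=3, P3=0, P4=1)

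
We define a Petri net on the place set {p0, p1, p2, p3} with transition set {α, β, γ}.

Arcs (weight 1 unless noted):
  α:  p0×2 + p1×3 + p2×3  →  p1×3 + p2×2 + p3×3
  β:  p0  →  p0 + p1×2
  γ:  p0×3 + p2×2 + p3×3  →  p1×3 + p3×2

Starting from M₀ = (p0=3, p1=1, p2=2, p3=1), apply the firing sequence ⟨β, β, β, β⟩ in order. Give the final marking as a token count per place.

(p0=3, p1=9, p2=2, p3=1)

step 1: fire β:  (p0=3, p1=1, p2=2, p3=1) → (p0=3, p1=3, p2=2, p3=1)
step 2: fire β:  (p0=3, p1=3, p2=2, p3=1) → (p0=3, p1=5, p2=2, p3=1)
step 3: fire β:  (p0=3, p1=5, p2=2, p3=1) → (p0=3, p1=7, p2=2, p3=1)
step 4: fire β:  (p0=3, p1=7, p2=2, p3=1) → (p0=3, p1=9, p2=2, p3=1)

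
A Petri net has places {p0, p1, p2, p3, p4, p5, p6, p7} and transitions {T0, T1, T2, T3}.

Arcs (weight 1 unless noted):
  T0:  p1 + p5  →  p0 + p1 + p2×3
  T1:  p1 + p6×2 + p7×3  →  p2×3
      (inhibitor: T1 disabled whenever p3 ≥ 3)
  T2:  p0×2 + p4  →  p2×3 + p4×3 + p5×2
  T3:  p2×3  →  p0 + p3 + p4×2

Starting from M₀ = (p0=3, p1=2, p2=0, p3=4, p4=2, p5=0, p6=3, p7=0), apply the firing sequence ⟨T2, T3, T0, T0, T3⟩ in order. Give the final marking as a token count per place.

(p0=5, p1=2, p2=3, p3=6, p4=8, p5=0, p6=3, p7=0)

step 1: fire T2:  (p0=3, p1=2, p2=0, p3=4, p4=2, p5=0, p6=3, p7=0) → (p0=1, p1=2, p2=3, p3=4, p4=4, p5=2, p6=3, p7=0)
step 2: fire T3:  (p0=1, p1=2, p2=3, p3=4, p4=4, p5=2, p6=3, p7=0) → (p0=2, p1=2, p2=0, p3=5, p4=6, p5=2, p6=3, p7=0)
step 3: fire T0:  (p0=2, p1=2, p2=0, p3=5, p4=6, p5=2, p6=3, p7=0) → (p0=3, p1=2, p2=3, p3=5, p4=6, p5=1, p6=3, p7=0)
step 4: fire T0:  (p0=3, p1=2, p2=3, p3=5, p4=6, p5=1, p6=3, p7=0) → (p0=4, p1=2, p2=6, p3=5, p4=6, p5=0, p6=3, p7=0)
step 5: fire T3:  (p0=4, p1=2, p2=6, p3=5, p4=6, p5=0, p6=3, p7=0) → (p0=5, p1=2, p2=3, p3=6, p4=8, p5=0, p6=3, p7=0)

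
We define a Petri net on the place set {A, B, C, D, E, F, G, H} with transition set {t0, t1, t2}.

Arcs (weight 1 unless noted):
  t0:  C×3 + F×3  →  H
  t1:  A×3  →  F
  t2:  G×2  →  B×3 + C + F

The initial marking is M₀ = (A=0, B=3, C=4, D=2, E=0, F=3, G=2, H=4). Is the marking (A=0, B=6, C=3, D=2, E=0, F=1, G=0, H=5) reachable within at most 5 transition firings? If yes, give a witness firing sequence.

depth 0: 1 marking
depth 1: 3 markings reached so far
depth 2: 4 markings reached so far
depth 3: 4 markings reached so far
(frontier empty at depth 3; search complete)
target is not among the 4 markings reachable within 5 steps

NO — not reachable within 5 firings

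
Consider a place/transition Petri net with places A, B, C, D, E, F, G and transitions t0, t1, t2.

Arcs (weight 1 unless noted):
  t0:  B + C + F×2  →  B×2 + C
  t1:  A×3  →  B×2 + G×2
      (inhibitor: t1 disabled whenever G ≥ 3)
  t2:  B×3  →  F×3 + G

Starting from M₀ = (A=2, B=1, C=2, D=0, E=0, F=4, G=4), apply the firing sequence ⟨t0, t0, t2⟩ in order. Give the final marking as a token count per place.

step 1: fire t0:  (A=2, B=1, C=2, D=0, E=0, F=4, G=4) → (A=2, B=2, C=2, D=0, E=0, F=2, G=4)
step 2: fire t0:  (A=2, B=2, C=2, D=0, E=0, F=2, G=4) → (A=2, B=3, C=2, D=0, E=0, F=0, G=4)
step 3: fire t2:  (A=2, B=3, C=2, D=0, E=0, F=0, G=4) → (A=2, B=0, C=2, D=0, E=0, F=3, G=5)

(A=2, B=0, C=2, D=0, E=0, F=3, G=5)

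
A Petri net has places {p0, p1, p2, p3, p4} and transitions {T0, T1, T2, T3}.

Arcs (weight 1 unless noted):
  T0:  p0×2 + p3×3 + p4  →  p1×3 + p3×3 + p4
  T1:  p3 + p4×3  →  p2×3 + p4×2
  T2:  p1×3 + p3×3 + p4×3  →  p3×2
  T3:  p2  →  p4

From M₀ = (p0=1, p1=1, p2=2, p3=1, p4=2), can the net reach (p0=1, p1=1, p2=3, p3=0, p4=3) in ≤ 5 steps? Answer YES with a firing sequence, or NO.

step 1: fire T3:  (p0=1, p1=1, p2=2, p3=1, p4=2) → (p0=1, p1=1, p2=1, p3=1, p4=3)
step 2: fire T1:  (p0=1, p1=1, p2=1, p3=1, p4=3) → (p0=1, p1=1, p2=4, p3=0, p4=2)
step 3: fire T3:  (p0=1, p1=1, p2=4, p3=0, p4=2) → (p0=1, p1=1, p2=3, p3=0, p4=3)

YES — reachable via ⟨T3, T1, T3⟩ (3 firings)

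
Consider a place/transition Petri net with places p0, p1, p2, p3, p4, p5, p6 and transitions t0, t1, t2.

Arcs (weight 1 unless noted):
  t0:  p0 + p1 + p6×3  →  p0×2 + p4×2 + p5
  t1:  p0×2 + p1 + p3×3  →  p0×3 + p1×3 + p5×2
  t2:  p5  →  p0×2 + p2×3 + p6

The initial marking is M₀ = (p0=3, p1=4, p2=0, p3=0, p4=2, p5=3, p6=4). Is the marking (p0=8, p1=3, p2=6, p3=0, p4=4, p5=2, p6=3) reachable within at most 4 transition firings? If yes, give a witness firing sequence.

step 1: fire t0:  (p0=3, p1=4, p2=0, p3=0, p4=2, p5=3, p6=4) → (p0=4, p1=3, p2=0, p3=0, p4=4, p5=4, p6=1)
step 2: fire t2:  (p0=4, p1=3, p2=0, p3=0, p4=4, p5=4, p6=1) → (p0=6, p1=3, p2=3, p3=0, p4=4, p5=3, p6=2)
step 3: fire t2:  (p0=6, p1=3, p2=3, p3=0, p4=4, p5=3, p6=2) → (p0=8, p1=3, p2=6, p3=0, p4=4, p5=2, p6=3)

YES — reachable via ⟨t0, t2, t2⟩ (3 firings)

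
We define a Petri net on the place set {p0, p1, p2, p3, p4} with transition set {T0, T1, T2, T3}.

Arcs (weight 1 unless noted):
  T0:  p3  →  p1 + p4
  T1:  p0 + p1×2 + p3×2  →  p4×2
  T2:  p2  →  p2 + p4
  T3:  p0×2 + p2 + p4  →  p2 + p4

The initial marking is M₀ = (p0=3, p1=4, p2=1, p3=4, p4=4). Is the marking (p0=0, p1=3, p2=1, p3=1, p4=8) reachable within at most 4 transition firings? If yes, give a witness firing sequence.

YES — reachable via ⟨T0, T1, T2, T3⟩ (4 firings)

step 1: fire T0:  (p0=3, p1=4, p2=1, p3=4, p4=4) → (p0=3, p1=5, p2=1, p3=3, p4=5)
step 2: fire T1:  (p0=3, p1=5, p2=1, p3=3, p4=5) → (p0=2, p1=3, p2=1, p3=1, p4=7)
step 3: fire T2:  (p0=2, p1=3, p2=1, p3=1, p4=7) → (p0=2, p1=3, p2=1, p3=1, p4=8)
step 4: fire T3:  (p0=2, p1=3, p2=1, p3=1, p4=8) → (p0=0, p1=3, p2=1, p3=1, p4=8)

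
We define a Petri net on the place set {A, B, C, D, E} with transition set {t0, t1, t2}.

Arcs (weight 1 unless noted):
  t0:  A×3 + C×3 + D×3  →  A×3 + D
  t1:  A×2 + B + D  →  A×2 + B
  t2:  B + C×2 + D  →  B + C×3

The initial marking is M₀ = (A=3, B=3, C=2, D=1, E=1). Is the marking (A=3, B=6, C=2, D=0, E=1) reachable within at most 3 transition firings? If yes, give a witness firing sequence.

depth 0: 1 marking
depth 1: 3 markings reached so far
depth 2: 3 markings reached so far
(frontier empty at depth 2; search complete)
target is not among the 3 markings reachable within 3 steps

NO — not reachable within 3 firings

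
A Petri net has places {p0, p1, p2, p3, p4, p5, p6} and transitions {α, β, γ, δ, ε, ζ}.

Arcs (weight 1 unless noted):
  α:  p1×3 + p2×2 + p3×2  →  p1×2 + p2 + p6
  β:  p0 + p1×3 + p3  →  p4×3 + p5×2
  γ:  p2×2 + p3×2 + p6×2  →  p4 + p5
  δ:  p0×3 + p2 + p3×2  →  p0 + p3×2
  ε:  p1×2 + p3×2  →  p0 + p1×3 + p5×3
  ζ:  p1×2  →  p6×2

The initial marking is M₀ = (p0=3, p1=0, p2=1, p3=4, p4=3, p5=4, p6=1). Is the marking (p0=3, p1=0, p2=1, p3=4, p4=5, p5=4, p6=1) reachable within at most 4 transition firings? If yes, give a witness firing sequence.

NO — not reachable within 4 firings

depth 0: 1 marking
depth 1: 2 markings reached so far
depth 2: 2 markings reached so far
(frontier empty at depth 2; search complete)
target is not among the 2 markings reachable within 4 steps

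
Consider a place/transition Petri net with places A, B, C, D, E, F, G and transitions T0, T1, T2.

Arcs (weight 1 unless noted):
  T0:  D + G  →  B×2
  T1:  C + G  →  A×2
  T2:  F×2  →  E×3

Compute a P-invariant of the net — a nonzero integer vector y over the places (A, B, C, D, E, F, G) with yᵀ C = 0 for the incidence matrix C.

Incidence matrix C (rows=places, cols=transitions):
       T0   T1   T2
    A   0    2    0
    B   2    0    0
    C   0   -1    0
    D  -1    0    0
    E   0    0    3
    F   0    0   -2
    G  -1   -1    0

Candidate y = [1, 0, 2, 0, 0, 0, 0]; check y·C column-wise:
  col T0: 1·0 + 0·2 + 2·0 + 0·-1 + 0·-1 = 0
  col T1: 1·2 + 2·-1 + 0·-1 = 0
  col T2: 1·0 + 2·0 + 0·3 + 0·-2 = 0

y = (A:1, B:0, C:2, D:0, E:0, F:0, G:0)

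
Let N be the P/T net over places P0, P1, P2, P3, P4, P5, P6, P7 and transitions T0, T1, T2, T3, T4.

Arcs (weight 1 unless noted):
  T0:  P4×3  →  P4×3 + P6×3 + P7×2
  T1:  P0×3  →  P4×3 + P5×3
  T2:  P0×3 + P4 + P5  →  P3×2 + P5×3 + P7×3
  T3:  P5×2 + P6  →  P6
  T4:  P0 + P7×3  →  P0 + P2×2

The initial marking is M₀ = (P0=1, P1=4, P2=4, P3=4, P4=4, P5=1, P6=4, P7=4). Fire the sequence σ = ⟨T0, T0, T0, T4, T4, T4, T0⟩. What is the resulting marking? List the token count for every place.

step 1: fire T0:  (P0=1, P1=4, P2=4, P3=4, P4=4, P5=1, P6=4, P7=4) → (P0=1, P1=4, P2=4, P3=4, P4=4, P5=1, P6=7, P7=6)
step 2: fire T0:  (P0=1, P1=4, P2=4, P3=4, P4=4, P5=1, P6=7, P7=6) → (P0=1, P1=4, P2=4, P3=4, P4=4, P5=1, P6=10, P7=8)
step 3: fire T0:  (P0=1, P1=4, P2=4, P3=4, P4=4, P5=1, P6=10, P7=8) → (P0=1, P1=4, P2=4, P3=4, P4=4, P5=1, P6=13, P7=10)
step 4: fire T4:  (P0=1, P1=4, P2=4, P3=4, P4=4, P5=1, P6=13, P7=10) → (P0=1, P1=4, P2=6, P3=4, P4=4, P5=1, P6=13, P7=7)
step 5: fire T4:  (P0=1, P1=4, P2=6, P3=4, P4=4, P5=1, P6=13, P7=7) → (P0=1, P1=4, P2=8, P3=4, P4=4, P5=1, P6=13, P7=4)
step 6: fire T4:  (P0=1, P1=4, P2=8, P3=4, P4=4, P5=1, P6=13, P7=4) → (P0=1, P1=4, P2=10, P3=4, P4=4, P5=1, P6=13, P7=1)
step 7: fire T0:  (P0=1, P1=4, P2=10, P3=4, P4=4, P5=1, P6=13, P7=1) → (P0=1, P1=4, P2=10, P3=4, P4=4, P5=1, P6=16, P7=3)

(P0=1, P1=4, P2=10, P3=4, P4=4, P5=1, P6=16, P7=3)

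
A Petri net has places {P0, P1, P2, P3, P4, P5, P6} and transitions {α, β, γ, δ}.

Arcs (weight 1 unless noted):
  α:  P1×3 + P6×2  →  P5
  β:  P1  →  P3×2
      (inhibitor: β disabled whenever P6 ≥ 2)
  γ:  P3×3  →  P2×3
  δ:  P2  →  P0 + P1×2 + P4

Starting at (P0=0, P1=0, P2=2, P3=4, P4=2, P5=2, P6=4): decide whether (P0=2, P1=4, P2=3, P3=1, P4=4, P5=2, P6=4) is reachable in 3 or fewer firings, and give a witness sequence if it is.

YES — reachable via ⟨γ, δ, δ⟩ (3 firings)

step 1: fire γ:  (P0=0, P1=0, P2=2, P3=4, P4=2, P5=2, P6=4) → (P0=0, P1=0, P2=5, P3=1, P4=2, P5=2, P6=4)
step 2: fire δ:  (P0=0, P1=0, P2=5, P3=1, P4=2, P5=2, P6=4) → (P0=1, P1=2, P2=4, P3=1, P4=3, P5=2, P6=4)
step 3: fire δ:  (P0=1, P1=2, P2=4, P3=1, P4=3, P5=2, P6=4) → (P0=2, P1=4, P2=3, P3=1, P4=4, P5=2, P6=4)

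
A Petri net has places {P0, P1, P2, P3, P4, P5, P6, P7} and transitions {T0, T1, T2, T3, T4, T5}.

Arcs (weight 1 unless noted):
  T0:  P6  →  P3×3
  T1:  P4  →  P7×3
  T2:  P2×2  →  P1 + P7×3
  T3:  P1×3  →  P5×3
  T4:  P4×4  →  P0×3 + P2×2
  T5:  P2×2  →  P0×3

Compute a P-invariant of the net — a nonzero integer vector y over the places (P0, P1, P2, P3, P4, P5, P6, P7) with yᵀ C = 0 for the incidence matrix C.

y = (P0:0, P1:0, P2:0, P3:1, P4:0, P5:0, P6:3, P7:0)

Incidence matrix C (rows=places, cols=transitions):
       T0   T1   T2   T3   T4   T5
   P0   0    0    0    0    3    3
   P1   0    0    1   -3    0    0
   P2   0    0   -2    0    2   -2
   P3   3    0    0    0    0    0
   P4   0   -1    0    0   -4    0
   P5   0    0    0    3    0    0
   P6  -1    0    0    0    0    0
   P7   0    3    3    0    0    0

Candidate y = [0, 0, 0, 1, 0, 0, 3, 0]; check y·C column-wise:
  col T0: 1·3 + 3·-1 = 0
  col T1: 1·0 + 0·-1 + 3·0 + 0·3 = 0
  col T2: 0·1 + 0·-2 + 1·0 + 3·0 + 0·3 = 0
  col T3: 0·-3 + 1·0 + 0·3 + 3·0 = 0
  col T4: 0·3 + 0·2 + 1·0 + 0·-4 + 3·0 = 0
  col T5: 0·3 + 0·-2 + 1·0 + 3·0 = 0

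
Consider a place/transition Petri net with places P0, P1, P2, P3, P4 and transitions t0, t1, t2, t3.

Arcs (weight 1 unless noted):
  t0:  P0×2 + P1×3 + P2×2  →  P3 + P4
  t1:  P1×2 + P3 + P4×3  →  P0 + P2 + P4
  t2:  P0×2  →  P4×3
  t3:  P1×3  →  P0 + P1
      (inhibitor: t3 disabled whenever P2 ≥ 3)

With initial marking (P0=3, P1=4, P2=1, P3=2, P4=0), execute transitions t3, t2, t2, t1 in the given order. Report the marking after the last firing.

step 1: fire t3:  (P0=3, P1=4, P2=1, P3=2, P4=0) → (P0=4, P1=2, P2=1, P3=2, P4=0)
step 2: fire t2:  (P0=4, P1=2, P2=1, P3=2, P4=0) → (P0=2, P1=2, P2=1, P3=2, P4=3)
step 3: fire t2:  (P0=2, P1=2, P2=1, P3=2, P4=3) → (P0=0, P1=2, P2=1, P3=2, P4=6)
step 4: fire t1:  (P0=0, P1=2, P2=1, P3=2, P4=6) → (P0=1, P1=0, P2=2, P3=1, P4=4)

(P0=1, P1=0, P2=2, P3=1, P4=4)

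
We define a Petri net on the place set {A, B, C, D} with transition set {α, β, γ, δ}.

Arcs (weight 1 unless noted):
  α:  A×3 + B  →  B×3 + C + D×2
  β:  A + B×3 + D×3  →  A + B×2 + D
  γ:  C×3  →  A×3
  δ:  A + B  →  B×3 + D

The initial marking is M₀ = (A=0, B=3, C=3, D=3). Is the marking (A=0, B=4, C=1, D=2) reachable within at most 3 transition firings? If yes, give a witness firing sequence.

NO — not reachable within 3 firings

depth 0: 1 marking
depth 1: 2 markings reached so far
depth 2: 5 markings reached so far
depth 3: 8 markings reached so far
target is not among the 8 markings reachable within 3 steps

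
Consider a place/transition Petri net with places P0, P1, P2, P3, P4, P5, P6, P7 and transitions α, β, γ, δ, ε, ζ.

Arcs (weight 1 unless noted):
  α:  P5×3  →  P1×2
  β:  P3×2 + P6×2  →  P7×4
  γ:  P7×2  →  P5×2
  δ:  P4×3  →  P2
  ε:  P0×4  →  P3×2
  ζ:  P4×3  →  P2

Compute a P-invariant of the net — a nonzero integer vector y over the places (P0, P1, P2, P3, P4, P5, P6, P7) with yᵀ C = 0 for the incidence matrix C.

y = (P0:0, P1:0, P2:3, P3:0, P4:1, P5:0, P6:0, P7:0)

Incidence matrix C (rows=places, cols=transitions):
        α    β    γ    δ    ε    ζ
   P0   0    0    0    0   -4    0
   P1   2    0    0    0    0    0
   P2   0    0    0    1    0    1
   P3   0   -2    0    0    2    0
   P4   0    0    0   -3    0   -3
   P5  -3    0    2    0    0    0
   P6   0   -2    0    0    0    0
   P7   0    4   -2    0    0    0

Candidate y = [0, 0, 3, 0, 1, 0, 0, 0]; check y·C column-wise:
  col α: 0·2 + 3·0 + 1·0 + 0·-3 = 0
  col β: 3·0 + 0·-2 + 1·0 + 0·-2 + 0·4 = 0
  col γ: 3·0 + 1·0 + 0·2 + 0·-2 = 0
  col δ: 3·1 + 1·-3 = 0
  col ε: 0·-4 + 3·0 + 0·2 + 1·0 = 0
  col ζ: 3·1 + 1·-3 = 0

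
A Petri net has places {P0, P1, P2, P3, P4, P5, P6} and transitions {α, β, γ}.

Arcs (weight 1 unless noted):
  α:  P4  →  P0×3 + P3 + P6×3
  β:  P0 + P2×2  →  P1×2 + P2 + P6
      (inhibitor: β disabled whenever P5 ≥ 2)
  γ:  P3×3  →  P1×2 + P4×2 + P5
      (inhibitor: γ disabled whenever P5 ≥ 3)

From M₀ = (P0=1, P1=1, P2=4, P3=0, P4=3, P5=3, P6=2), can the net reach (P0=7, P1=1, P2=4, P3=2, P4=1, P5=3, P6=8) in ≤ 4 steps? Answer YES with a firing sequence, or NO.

step 1: fire α:  (P0=1, P1=1, P2=4, P3=0, P4=3, P5=3, P6=2) → (P0=4, P1=1, P2=4, P3=1, P4=2, P5=3, P6=5)
step 2: fire α:  (P0=4, P1=1, P2=4, P3=1, P4=2, P5=3, P6=5) → (P0=7, P1=1, P2=4, P3=2, P4=1, P5=3, P6=8)

YES — reachable via ⟨α, α⟩ (2 firings)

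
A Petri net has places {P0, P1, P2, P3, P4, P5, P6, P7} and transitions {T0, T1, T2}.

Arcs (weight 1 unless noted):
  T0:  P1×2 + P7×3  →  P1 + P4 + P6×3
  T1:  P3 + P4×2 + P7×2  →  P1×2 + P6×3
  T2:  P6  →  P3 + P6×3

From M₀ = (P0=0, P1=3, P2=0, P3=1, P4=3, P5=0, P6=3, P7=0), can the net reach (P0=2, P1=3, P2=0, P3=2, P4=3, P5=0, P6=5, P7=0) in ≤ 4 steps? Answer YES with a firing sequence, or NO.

NO — not reachable within 4 firings

depth 0: 1 marking
depth 1: 2 markings reached so far
depth 2: 3 markings reached so far
depth 3: 4 markings reached so far
depth 4: 5 markings reached so far
target is not among the 5 markings reachable within 4 steps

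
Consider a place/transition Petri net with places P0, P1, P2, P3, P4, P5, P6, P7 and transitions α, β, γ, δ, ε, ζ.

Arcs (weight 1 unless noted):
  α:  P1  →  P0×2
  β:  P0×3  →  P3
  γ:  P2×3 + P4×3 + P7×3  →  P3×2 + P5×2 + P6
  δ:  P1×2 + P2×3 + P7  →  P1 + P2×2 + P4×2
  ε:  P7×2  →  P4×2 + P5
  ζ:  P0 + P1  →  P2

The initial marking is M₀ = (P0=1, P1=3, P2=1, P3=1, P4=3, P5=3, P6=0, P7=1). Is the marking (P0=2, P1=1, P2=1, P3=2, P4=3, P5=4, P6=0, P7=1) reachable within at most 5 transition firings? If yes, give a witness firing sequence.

NO — not reachable within 5 firings

depth 0: 1 marking
depth 1: 3 markings reached so far
depth 2: 6 markings reached so far
depth 3: 10 markings reached so far
depth 4: 12 markings reached so far
depth 5: 13 markings reached so far
target is not among the 13 markings reachable within 5 steps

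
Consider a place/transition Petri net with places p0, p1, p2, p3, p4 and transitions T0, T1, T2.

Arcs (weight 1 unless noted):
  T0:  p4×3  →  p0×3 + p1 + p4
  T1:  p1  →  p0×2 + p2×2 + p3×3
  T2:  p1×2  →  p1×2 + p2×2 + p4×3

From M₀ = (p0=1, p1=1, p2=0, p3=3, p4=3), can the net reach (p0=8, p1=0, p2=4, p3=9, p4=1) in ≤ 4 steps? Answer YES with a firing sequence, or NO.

step 1: fire T0:  (p0=1, p1=1, p2=0, p3=3, p4=3) → (p0=4, p1=2, p2=0, p3=3, p4=1)
step 2: fire T1:  (p0=4, p1=2, p2=0, p3=3, p4=1) → (p0=6, p1=1, p2=2, p3=6, p4=1)
step 3: fire T1:  (p0=6, p1=1, p2=2, p3=6, p4=1) → (p0=8, p1=0, p2=4, p3=9, p4=1)

YES — reachable via ⟨T0, T1, T1⟩ (3 firings)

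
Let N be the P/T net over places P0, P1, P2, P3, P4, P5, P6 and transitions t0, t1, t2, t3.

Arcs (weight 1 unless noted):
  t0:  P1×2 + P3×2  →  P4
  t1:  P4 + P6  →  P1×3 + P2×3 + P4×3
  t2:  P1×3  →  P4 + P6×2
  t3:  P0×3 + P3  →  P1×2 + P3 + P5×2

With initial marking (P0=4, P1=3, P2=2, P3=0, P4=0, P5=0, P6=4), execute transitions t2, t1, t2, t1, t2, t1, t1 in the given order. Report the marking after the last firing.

(P0=4, P1=6, P2=14, P3=0, P4=11, P5=0, P6=6)

step 1: fire t2:  (P0=4, P1=3, P2=2, P3=0, P4=0, P5=0, P6=4) → (P0=4, P1=0, P2=2, P3=0, P4=1, P5=0, P6=6)
step 2: fire t1:  (P0=4, P1=0, P2=2, P3=0, P4=1, P5=0, P6=6) → (P0=4, P1=3, P2=5, P3=0, P4=3, P5=0, P6=5)
step 3: fire t2:  (P0=4, P1=3, P2=5, P3=0, P4=3, P5=0, P6=5) → (P0=4, P1=0, P2=5, P3=0, P4=4, P5=0, P6=7)
step 4: fire t1:  (P0=4, P1=0, P2=5, P3=0, P4=4, P5=0, P6=7) → (P0=4, P1=3, P2=8, P3=0, P4=6, P5=0, P6=6)
step 5: fire t2:  (P0=4, P1=3, P2=8, P3=0, P4=6, P5=0, P6=6) → (P0=4, P1=0, P2=8, P3=0, P4=7, P5=0, P6=8)
step 6: fire t1:  (P0=4, P1=0, P2=8, P3=0, P4=7, P5=0, P6=8) → (P0=4, P1=3, P2=11, P3=0, P4=9, P5=0, P6=7)
step 7: fire t1:  (P0=4, P1=3, P2=11, P3=0, P4=9, P5=0, P6=7) → (P0=4, P1=6, P2=14, P3=0, P4=11, P5=0, P6=6)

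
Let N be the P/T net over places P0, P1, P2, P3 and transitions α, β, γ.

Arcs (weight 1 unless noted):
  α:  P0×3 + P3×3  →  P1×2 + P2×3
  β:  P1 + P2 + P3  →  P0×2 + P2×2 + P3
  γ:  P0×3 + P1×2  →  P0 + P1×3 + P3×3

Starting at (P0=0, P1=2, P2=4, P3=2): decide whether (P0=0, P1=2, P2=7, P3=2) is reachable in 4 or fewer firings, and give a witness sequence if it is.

NO — not reachable within 4 firings

depth 0: 1 marking
depth 1: 2 markings reached so far
depth 2: 3 markings reached so far
depth 3: 3 markings reached so far
(frontier empty at depth 3; search complete)
target is not among the 3 markings reachable within 4 steps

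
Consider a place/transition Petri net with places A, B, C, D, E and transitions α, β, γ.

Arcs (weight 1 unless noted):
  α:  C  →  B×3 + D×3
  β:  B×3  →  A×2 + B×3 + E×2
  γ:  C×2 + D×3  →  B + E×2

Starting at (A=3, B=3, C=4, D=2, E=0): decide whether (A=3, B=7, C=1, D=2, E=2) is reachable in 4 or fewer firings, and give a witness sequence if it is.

step 1: fire α:  (A=3, B=3, C=4, D=2, E=0) → (A=3, B=6, C=3, D=5, E=0)
step 2: fire γ:  (A=3, B=6, C=3, D=5, E=0) → (A=3, B=7, C=1, D=2, E=2)

YES — reachable via ⟨α, γ⟩ (2 firings)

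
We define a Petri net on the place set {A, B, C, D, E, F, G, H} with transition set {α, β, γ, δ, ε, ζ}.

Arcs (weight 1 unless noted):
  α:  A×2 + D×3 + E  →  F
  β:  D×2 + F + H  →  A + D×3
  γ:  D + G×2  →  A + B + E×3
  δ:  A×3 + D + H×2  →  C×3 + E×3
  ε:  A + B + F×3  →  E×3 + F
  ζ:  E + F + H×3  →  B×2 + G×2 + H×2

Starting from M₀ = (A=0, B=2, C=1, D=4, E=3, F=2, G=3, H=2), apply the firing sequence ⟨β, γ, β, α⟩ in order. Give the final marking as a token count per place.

step 1: fire β:  (A=0, B=2, C=1, D=4, E=3, F=2, G=3, H=2) → (A=1, B=2, C=1, D=5, E=3, F=1, G=3, H=1)
step 2: fire γ:  (A=1, B=2, C=1, D=5, E=3, F=1, G=3, H=1) → (A=2, B=3, C=1, D=4, E=6, F=1, G=1, H=1)
step 3: fire β:  (A=2, B=3, C=1, D=4, E=6, F=1, G=1, H=1) → (A=3, B=3, C=1, D=5, E=6, F=0, G=1, H=0)
step 4: fire α:  (A=3, B=3, C=1, D=5, E=6, F=0, G=1, H=0) → (A=1, B=3, C=1, D=2, E=5, F=1, G=1, H=0)

(A=1, B=3, C=1, D=2, E=5, F=1, G=1, H=0)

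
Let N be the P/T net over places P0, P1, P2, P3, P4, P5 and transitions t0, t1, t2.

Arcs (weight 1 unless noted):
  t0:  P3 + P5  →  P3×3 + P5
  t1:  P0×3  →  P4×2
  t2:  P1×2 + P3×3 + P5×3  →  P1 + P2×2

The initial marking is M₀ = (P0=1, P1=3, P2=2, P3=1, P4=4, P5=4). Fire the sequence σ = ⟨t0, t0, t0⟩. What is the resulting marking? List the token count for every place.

step 1: fire t0:  (P0=1, P1=3, P2=2, P3=1, P4=4, P5=4) → (P0=1, P1=3, P2=2, P3=3, P4=4, P5=4)
step 2: fire t0:  (P0=1, P1=3, P2=2, P3=3, P4=4, P5=4) → (P0=1, P1=3, P2=2, P3=5, P4=4, P5=4)
step 3: fire t0:  (P0=1, P1=3, P2=2, P3=5, P4=4, P5=4) → (P0=1, P1=3, P2=2, P3=7, P4=4, P5=4)

(P0=1, P1=3, P2=2, P3=7, P4=4, P5=4)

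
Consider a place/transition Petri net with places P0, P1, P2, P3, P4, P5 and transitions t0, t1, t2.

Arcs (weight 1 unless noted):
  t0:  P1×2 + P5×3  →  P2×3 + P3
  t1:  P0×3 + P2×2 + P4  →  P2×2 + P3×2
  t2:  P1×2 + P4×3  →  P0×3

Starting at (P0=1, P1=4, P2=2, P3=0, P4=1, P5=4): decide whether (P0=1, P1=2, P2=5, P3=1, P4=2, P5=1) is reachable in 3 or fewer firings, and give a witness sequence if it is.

depth 0: 1 marking
depth 1: 2 markings reached so far
depth 2: 2 markings reached so far
(frontier empty at depth 2; search complete)
target is not among the 2 markings reachable within 3 steps

NO — not reachable within 3 firings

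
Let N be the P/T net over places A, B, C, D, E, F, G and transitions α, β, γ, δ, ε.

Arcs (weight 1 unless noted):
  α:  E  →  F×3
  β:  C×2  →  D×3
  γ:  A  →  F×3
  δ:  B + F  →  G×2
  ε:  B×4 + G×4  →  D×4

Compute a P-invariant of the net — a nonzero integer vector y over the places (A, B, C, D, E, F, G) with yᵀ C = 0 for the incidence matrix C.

y = (A:6, B:-2, C:-3, D:-2, E:6, F:2, G:0)

Incidence matrix C (rows=places, cols=transitions):
        α    β    γ    δ    ε
    A   0    0   -1    0    0
    B   0    0    0   -1   -4
    C   0   -2    0    0    0
    D   0    3    0    0    4
    E  -1    0    0    0    0
    F   3    0    3   -1    0
    G   0    0    0    2   -4

Candidate y = [6, -2, -3, -2, 6, 2, 0]; check y·C column-wise:
  col α: 6·0 + -2·0 + -3·0 + -2·0 + 6·-1 + 2·3 = 0
  col β: 6·0 + -2·0 + -3·-2 + -2·3 + 6·0 + 2·0 = 0
  col γ: 6·-1 + -2·0 + -3·0 + -2·0 + 6·0 + 2·3 = 0
  col δ: 6·0 + -2·-1 + -3·0 + -2·0 + 6·0 + 2·-1 + 0·2 = 0
  col ε: 6·0 + -2·-4 + -3·0 + -2·4 + 6·0 + 2·0 + 0·-4 = 0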